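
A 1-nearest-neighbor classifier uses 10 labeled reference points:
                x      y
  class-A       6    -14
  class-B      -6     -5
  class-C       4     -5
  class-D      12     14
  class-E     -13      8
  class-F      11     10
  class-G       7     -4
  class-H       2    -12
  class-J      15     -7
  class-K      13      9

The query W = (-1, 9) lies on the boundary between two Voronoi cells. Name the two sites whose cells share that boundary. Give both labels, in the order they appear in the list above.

Squared distances from W to each site:
d²(W, class-A) = (-1−6)² + (9−(-14))² = 49 + 529 = 578
d²(W, class-B) = (-1−(-6))² + (9−(-5))² = 25 + 196 = 221
d²(W, class-C) = (-1−4)² + (9−(-5))² = 25 + 196 = 221
d²(W, class-D) = (-1−12)² + (9−14)² = 169 + 25 = 194
d²(W, class-E) = (-1−(-13))² + (9−8)² = 144 + 1 = 145
d²(W, class-F) = (-1−11)² + (9−10)² = 144 + 1 = 145
d²(W, class-G) = (-1−7)² + (9−(-4))² = 64 + 169 = 233
d²(W, class-H) = (-1−2)² + (9−(-12))² = 9 + 441 = 450
d²(W, class-J) = (-1−15)² + (9−(-7))² = 256 + 256 = 512
d²(W, class-K) = (-1−13)² + (9−9)² = 196 + 0 = 196
W is equidistant from class-E and class-F (both at squared distance 145), and every other site is strictly farther — so W lies on the class-E–class-F Voronoi edge.

class-E and class-F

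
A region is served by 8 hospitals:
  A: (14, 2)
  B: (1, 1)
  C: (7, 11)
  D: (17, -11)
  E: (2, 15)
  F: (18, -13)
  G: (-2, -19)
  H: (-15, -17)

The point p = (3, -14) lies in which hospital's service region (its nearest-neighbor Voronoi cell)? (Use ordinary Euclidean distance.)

Squared Euclidean distances:
|pA|² = 121 + 256 = 377
|pB|² = 4 + 225 = 229
|pC|² = 16 + 625 = 641
|pD|² = 196 + 9 = 205
|pE|² = 1 + 841 = 842
|pF|² = 225 + 1 = 226
|pG|² = 25 + 25 = 50
|pH|² = 324 + 9 = 333
The smallest is to G, so p lies in the Voronoi region of G.

G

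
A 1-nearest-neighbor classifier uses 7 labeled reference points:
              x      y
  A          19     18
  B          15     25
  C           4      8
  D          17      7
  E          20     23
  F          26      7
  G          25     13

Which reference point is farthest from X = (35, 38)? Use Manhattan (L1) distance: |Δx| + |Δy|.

C

d(X,A) = |35−19| + |38−18| = 16 + 20 = 36
d(X,B) = |35−15| + |38−25| = 20 + 13 = 33
d(X,C) = |35−4| + |38−8| = 31 + 30 = 61
d(X,D) = |35−17| + |38−7| = 18 + 31 = 49
d(X,E) = |35−20| + |38−23| = 15 + 15 = 30
d(X,F) = |35−26| + |38−7| = 9 + 31 = 40
d(X,G) = |35−25| + |38−13| = 10 + 25 = 35
The largest is to C.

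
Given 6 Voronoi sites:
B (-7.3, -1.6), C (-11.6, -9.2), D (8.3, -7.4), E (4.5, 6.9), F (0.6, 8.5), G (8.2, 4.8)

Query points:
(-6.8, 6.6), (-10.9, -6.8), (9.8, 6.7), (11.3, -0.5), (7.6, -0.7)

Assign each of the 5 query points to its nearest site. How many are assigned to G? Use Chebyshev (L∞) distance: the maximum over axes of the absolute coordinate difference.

(-6.8, 6.6) — d to each: B:8.2, C:15.8, D:15.1, E:11.3, F:7.4, G:15 → nearest is F
(-10.9, -6.8) — d to each: B:5.2, C:2.4, D:19.2, E:15.4, F:15.3, G:19.1 → nearest is C
(9.8, 6.7) — d to each: B:17.1, C:21.4, D:14.1, E:5.3, F:9.2, G:1.9 → nearest is G
(11.3, -0.5) — d to each: B:18.6, C:22.9, D:6.9, E:7.4, F:10.7, G:5.3 → nearest is G
(7.6, -0.7) — d to each: B:14.9, C:19.2, D:6.7, E:7.6, F:9.2, G:5.5 → nearest is G
3 of the 5 points have G as nearest.

3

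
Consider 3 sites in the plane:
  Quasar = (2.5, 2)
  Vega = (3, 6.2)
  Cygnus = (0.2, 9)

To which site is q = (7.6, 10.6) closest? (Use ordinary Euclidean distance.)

Compare squared distances (the ordering matches that of the actual distances):
d²(q, Quasar) = (7.6−2.5)² + (10.6−2)² = 26.01 + 73.96 = 99.97
d²(q, Vega) = (7.6−3)² + (10.6−6.2)² = 21.16 + 19.36 = 40.52
d²(q, Cygnus) = (7.6−0.2)² + (10.6−9)² = 54.76 + 2.56 = 57.32
Vega is nearest.

Vega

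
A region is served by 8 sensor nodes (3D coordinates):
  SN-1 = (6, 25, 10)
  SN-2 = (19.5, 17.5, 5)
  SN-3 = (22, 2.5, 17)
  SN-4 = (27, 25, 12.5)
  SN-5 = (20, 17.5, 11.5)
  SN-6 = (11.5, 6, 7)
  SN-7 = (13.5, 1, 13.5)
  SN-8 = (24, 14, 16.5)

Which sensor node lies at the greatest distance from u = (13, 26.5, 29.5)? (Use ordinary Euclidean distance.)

SN-6

Since √ is increasing, it suffices to compare squared distances:
d²(u, SN-1) = (13−6)² + (26.5−25)² + (29.5−10)² = 49 + 2.25 + 380.25 = 431.5
d²(u, SN-2) = (13−19.5)² + (26.5−17.5)² + (29.5−5)² = 42.25 + 81 + 600.25 = 723.5
d²(u, SN-3) = (13−22)² + (26.5−2.5)² + (29.5−17)² = 81 + 576 + 156.25 = 813.25
d²(u, SN-4) = (13−27)² + (26.5−25)² + (29.5−12.5)² = 196 + 2.25 + 289 = 487.25
d²(u, SN-5) = (13−20)² + (26.5−17.5)² + (29.5−11.5)² = 49 + 81 + 324 = 454
d²(u, SN-6) = (13−11.5)² + (26.5−6)² + (29.5−7)² = 2.25 + 420.25 + 506.25 = 928.75
d²(u, SN-7) = (13−13.5)² + (26.5−1)² + (29.5−13.5)² = 0.25 + 650.25 + 256 = 906.5
d²(u, SN-8) = (13−24)² + (26.5−14)² + (29.5−16.5)² = 121 + 156.25 + 169 = 446.25
The largest is to SN-6.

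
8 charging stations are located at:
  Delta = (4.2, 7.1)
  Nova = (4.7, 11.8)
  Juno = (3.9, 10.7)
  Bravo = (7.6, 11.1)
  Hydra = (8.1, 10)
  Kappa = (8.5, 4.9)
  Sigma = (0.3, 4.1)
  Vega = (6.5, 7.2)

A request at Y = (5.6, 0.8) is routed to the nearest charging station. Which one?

Squared Euclidean distances:
d²(Y, Delta) = 1.96 + 39.69 = 41.65
d²(Y, Nova) = 0.81 + 121 = 121.81
d²(Y, Juno) = 2.89 + 98.01 = 100.9
d²(Y, Bravo) = 4 + 106.09 = 110.09
d²(Y, Hydra) = 6.25 + 84.64 = 90.89
d²(Y, Kappa) = 8.41 + 16.81 = 25.22
d²(Y, Sigma) = 28.09 + 10.89 = 38.98
d²(Y, Vega) = 0.81 + 40.96 = 41.77
Minimum is at Kappa.

Kappa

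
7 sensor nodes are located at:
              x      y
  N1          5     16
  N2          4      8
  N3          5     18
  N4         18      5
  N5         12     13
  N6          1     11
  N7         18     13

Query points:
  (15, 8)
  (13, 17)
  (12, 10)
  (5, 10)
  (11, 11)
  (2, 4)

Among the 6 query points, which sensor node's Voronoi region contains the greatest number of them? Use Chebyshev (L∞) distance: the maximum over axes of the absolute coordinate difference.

N5

(15, 8) — d to each: N1:10, N2:11, N3:10, N4:3, N5:5, N6:14, N7:5 → nearest is N4
(13, 17) — d to each: N1:8, N2:9, N3:8, N4:12, N5:4, N6:12, N7:5 → nearest is N5
(12, 10) — d to each: N1:7, N2:8, N3:8, N4:6, N5:3, N6:11, N7:6 → nearest is N5
(5, 10) — d to each: N1:6, N2:2, N3:8, N4:13, N5:7, N6:4, N7:13 → nearest is N2
(11, 11) — d to each: N1:6, N2:7, N3:7, N4:7, N5:2, N6:10, N7:7 → nearest is N5
(2, 4) — d to each: N1:12, N2:4, N3:14, N4:16, N5:10, N6:7, N7:16 → nearest is N2
Tally — N2:2, N4:1, N5:3. N5 captures the most (3).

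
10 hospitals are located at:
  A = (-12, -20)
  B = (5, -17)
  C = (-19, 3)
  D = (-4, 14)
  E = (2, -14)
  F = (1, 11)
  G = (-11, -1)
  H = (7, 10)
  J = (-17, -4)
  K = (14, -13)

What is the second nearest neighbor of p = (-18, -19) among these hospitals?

Squared Euclidean distances:
|pA|² = (-18−(-12))² + (-19−(-20))² = 36 + 1 = 37
|pB|² = (-18−5)² + (-19−(-17))² = 529 + 4 = 533
|pC|² = (-18−(-19))² + (-19−3)² = 1 + 484 = 485
|pD|² = (-18−(-4))² + (-19−14)² = 196 + 1089 = 1285
|pE|² = (-18−2)² + (-19−(-14))² = 400 + 25 = 425
|pF|² = (-18−1)² + (-19−11)² = 361 + 900 = 1261
|pG|² = (-18−(-11))² + (-19−(-1))² = 49 + 324 = 373
|pH|² = (-18−7)² + (-19−10)² = 625 + 841 = 1466
|pJ|² = (-18−(-17))² + (-19−(-4))² = 1 + 225 = 226
|pK|² = (-18−14)² + (-19−(-13))² = 1024 + 36 = 1060
Sorted ascending: A, J, G, … — the second-nearest is J.

J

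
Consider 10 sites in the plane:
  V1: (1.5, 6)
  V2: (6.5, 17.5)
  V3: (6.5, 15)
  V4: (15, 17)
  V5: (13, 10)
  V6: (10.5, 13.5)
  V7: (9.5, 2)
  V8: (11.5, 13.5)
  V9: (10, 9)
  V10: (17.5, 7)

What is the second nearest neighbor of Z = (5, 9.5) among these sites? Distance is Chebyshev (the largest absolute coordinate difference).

V9

d(Z,V1) = max(3.5, 3.5) = 3.5
d(Z,V2) = max(1.5, 8) = 8
d(Z,V3) = max(1.5, 5.5) = 5.5
d(Z,V4) = max(10, 7.5) = 10
d(Z,V5) = max(8, 0.5) = 8
d(Z,V6) = max(5.5, 4) = 5.5
d(Z,V7) = max(4.5, 7.5) = 7.5
d(Z,V8) = max(6.5, 4) = 6.5
d(Z,V9) = max(5, 0.5) = 5
d(Z, V10) = max(12.5, 2.5) = 12.5
Sorted ascending: V1, V9, V3, … — the second-nearest is V9.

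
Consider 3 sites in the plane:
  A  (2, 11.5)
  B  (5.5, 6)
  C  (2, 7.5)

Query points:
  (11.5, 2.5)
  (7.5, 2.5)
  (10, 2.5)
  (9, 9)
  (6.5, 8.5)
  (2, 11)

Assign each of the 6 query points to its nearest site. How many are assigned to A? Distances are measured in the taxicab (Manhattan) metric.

(11.5, 2.5) — d to each: A:18.5, B:9.5, C:14.5 → nearest is B
(7.5, 2.5) — d to each: A:14.5, B:5.5, C:10.5 → nearest is B
(10, 2.5) — d to each: A:17, B:8, C:13 → nearest is B
(9, 9) — d to each: A:9.5, B:6.5, C:8.5 → nearest is B
(6.5, 8.5) — d to each: A:7.5, B:3.5, C:5.5 → nearest is B
(2, 11) — d to each: A:0.5, B:8.5, C:3.5 → nearest is A
1 of the 6 points has A as nearest.

1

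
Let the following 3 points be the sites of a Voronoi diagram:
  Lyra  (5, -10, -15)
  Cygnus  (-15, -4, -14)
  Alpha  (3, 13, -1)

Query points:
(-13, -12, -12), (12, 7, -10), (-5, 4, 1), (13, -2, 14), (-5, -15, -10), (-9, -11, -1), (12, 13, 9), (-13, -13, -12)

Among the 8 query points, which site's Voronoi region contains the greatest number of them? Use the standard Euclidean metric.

(-13, -12, -12) — d² to each: Lyra:337, Cygnus:72, Alpha:1002 → nearest is Cygnus
(12, 7, -10) — d² to each: Lyra:363, Cygnus:866, Alpha:198 → nearest is Alpha
(-5, 4, 1) — d² to each: Lyra:552, Cygnus:389, Alpha:149 → nearest is Alpha
(13, -2, 14) — d² to each: Lyra:969, Cygnus:1572, Alpha:550 → nearest is Alpha
(-5, -15, -10) — d² to each: Lyra:150, Cygnus:237, Alpha:929 → nearest is Lyra
(-9, -11, -1) — d² to each: Lyra:393, Cygnus:254, Alpha:720 → nearest is Cygnus
(12, 13, 9) — d² to each: Lyra:1154, Cygnus:1547, Alpha:181 → nearest is Alpha
(-13, -13, -12) — d² to each: Lyra:342, Cygnus:89, Alpha:1053 → nearest is Cygnus
Tally — Lyra:1, Cygnus:3, Alpha:4. Alpha captures the most (4).

Alpha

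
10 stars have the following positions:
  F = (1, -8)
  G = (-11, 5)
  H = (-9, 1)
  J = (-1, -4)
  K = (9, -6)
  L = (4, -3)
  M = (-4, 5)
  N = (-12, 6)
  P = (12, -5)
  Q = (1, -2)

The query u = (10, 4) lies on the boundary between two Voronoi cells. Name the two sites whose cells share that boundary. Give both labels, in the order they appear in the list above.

L and P

Squared distances from u to each site:
|uF|² = (10−1)² + (4−(-8))² = 81 + 144 = 225
|uG|² = (10−(-11))² + (4−5)² = 441 + 1 = 442
|uH|² = (10−(-9))² + (4−1)² = 361 + 9 = 370
|uJ|² = (10−(-1))² + (4−(-4))² = 121 + 64 = 185
|uK|² = (10−9)² + (4−(-6))² = 1 + 100 = 101
|uL|² = (10−4)² + (4−(-3))² = 36 + 49 = 85
|uM|² = (10−(-4))² + (4−5)² = 196 + 1 = 197
|uN|² = (10−(-12))² + (4−6)² = 484 + 4 = 488
|uP|² = (10−12)² + (4−(-5))² = 4 + 81 = 85
|uQ|² = (10−1)² + (4−(-2))² = 81 + 36 = 117
u is equidistant from L and P (both at squared distance 85), and every other site is strictly farther — so u lies on the L–P Voronoi edge.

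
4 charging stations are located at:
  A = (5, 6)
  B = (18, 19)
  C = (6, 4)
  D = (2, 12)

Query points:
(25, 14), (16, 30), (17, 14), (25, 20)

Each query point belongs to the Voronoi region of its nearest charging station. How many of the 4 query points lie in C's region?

(25, 14) — d² to each: A:464, B:74, C:461, D:533 → nearest is B
(16, 30) — d² to each: A:697, B:125, C:776, D:520 → nearest is B
(17, 14) — d² to each: A:208, B:26, C:221, D:229 → nearest is B
(25, 20) — d² to each: A:596, B:50, C:617, D:593 → nearest is B
0 of the 4 points have C as nearest.

0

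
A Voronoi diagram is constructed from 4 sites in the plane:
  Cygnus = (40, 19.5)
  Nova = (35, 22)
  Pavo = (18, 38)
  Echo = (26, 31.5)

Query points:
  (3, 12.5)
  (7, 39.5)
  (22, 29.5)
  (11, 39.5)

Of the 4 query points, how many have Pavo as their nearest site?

3

(3, 12.5) — d² to each: Cygnus:1418, Nova:1114.25, Pavo:875.25, Echo:890 → nearest is Pavo
(7, 39.5) — d² to each: Cygnus:1489, Nova:1090.25, Pavo:123.25, Echo:425 → nearest is Pavo
(22, 29.5) — d² to each: Cygnus:424, Nova:225.25, Pavo:88.25, Echo:20 → nearest is Echo
(11, 39.5) — d² to each: Cygnus:1241, Nova:882.25, Pavo:51.25, Echo:289 → nearest is Pavo
3 of the 4 points have Pavo as nearest.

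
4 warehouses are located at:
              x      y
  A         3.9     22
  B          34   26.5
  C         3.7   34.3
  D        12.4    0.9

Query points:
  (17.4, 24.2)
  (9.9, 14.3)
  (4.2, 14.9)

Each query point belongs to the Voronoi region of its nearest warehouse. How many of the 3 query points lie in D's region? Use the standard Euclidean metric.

(17.4, 24.2) — d² to each: A:187.09, B:280.85, C:289.7, D:567.89 → nearest is A
(9.9, 14.3) — d² to each: A:95.29, B:729.65, C:438.44, D:185.81 → nearest is A
(4.2, 14.9) — d² to each: A:50.5, B:1022.6, C:376.61, D:263.24 → nearest is A
0 of the 3 points have D as nearest.

0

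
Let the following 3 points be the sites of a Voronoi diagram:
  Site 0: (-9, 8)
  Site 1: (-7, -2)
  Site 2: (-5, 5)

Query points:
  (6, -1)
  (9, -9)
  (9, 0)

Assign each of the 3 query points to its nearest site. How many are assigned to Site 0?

0

(6, -1) — d² to each: Site 0:306, Site 1:170, Site 2:157 → nearest is Site 2
(9, -9) — d² to each: Site 0:613, Site 1:305, Site 2:392 → nearest is Site 1
(9, 0) — d² to each: Site 0:388, Site 1:260, Site 2:221 → nearest is Site 2
0 of the 3 points have Site 0 as nearest.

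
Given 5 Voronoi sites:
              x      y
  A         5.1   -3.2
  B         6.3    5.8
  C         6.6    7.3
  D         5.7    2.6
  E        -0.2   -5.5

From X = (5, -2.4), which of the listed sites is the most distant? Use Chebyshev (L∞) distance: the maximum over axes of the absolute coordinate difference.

C

d(X,A) = max(0.1, 0.8) = 0.8
d(X,B) = max(1.3, 8.2) = 8.2
d(X,C) = max(1.6, 9.7) = 9.7
d(X,D) = max(0.7, 5) = 5
d(X,E) = max(5.2, 3.1) = 5.2
The largest is to C.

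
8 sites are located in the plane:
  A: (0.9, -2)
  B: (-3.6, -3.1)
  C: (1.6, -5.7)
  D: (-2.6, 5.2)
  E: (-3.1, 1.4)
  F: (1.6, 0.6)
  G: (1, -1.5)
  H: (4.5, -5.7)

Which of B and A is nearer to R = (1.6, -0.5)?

Compare squared distances:
|RB|² = (1.6−(-3.6))² + (-0.5−(-3.1))² = 27.04 + 6.76 = 33.8
|RA|² = (1.6−0.9)² + (-0.5−(-2))² = 0.49 + 2.25 = 2.74
33.8 > 2.74, so A is closer.

A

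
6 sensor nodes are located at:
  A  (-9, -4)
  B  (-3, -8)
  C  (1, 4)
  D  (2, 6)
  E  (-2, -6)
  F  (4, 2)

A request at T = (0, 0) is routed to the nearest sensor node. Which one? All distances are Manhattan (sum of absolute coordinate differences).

C

d(T,A) = |0−(-9)| + |0−(-4)| = 9 + 4 = 13
d(T,B) = |0−(-3)| + |0−(-8)| = 3 + 8 = 11
d(T,C) = |0−1| + |0−4| = 1 + 4 = 5
d(T,D) = |0−2| + |0−6| = 2 + 6 = 8
d(T,E) = |0−(-2)| + |0−(-6)| = 2 + 6 = 8
d(T,F) = |0−4| + |0−2| = 4 + 2 = 6
C is nearest.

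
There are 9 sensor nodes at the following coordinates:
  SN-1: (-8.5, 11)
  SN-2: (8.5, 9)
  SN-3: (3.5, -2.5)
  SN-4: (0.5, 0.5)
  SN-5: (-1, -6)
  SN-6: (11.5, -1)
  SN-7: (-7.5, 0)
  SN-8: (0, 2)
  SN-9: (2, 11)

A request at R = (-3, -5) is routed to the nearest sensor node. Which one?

Squared Euclidean distances:
d²(R, SN-1) = 30.25 + 256 = 286.25
d²(R, SN-2) = 132.25 + 196 = 328.25
d²(R, SN-3) = 42.25 + 6.25 = 48.5
d²(R, SN-4) = 12.25 + 30.25 = 42.5
d²(R, SN-5) = 4 + 1 = 5
d²(R, SN-6) = 210.25 + 16 = 226.25
d²(R, SN-7) = 20.25 + 25 = 45.25
d²(R, SN-8) = 9 + 49 = 58
d²(R, SN-9) = 25 + 256 = 281
The smallest is to SN-5, so R lies in the Voronoi region of SN-5.

SN-5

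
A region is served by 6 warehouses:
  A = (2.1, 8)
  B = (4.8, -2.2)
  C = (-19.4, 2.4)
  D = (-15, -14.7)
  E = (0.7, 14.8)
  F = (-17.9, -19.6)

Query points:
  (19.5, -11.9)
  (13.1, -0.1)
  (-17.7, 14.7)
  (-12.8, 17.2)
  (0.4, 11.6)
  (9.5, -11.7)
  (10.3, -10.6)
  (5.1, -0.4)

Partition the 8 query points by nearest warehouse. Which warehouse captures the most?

B

(19.5, -11.9) — d² to each: A:698.77, B:310.18, C:1717.7, D:1198.09, E:1066.33, F:1458.05 → nearest is B
(13.1, -0.1) — d² to each: A:186.61, B:73.3, C:1062.5, D:1002.77, E:375.77, F:1341.25 → nearest is B
(-17.7, 14.7) — d² to each: A:436.93, B:791.86, C:154.18, D:871.65, E:338.57, F:1176.53 → nearest is C
(-12.8, 17.2) — d² to each: A:306.65, B:686.12, C:262.6, D:1022.45, E:188.01, F:1380.25 → nearest is E
(0.4, 11.6) — d² to each: A:15.85, B:209.8, C:476.68, D:928.85, E:10.33, F:1308.33 → nearest is E
(9.5, -11.7) — d² to each: A:442.85, B:112.34, C:1034.02, D:609.25, E:779.69, F:813.17 → nearest is B
(10.3, -10.6) — d² to each: A:413.2, B:100.81, C:1051.09, D:656.9, E:737.32, F:876.24 → nearest is B
(5.1, -0.4) — d² to each: A:79.56, B:3.33, C:608.09, D:608.5, E:250.4, F:897.64 → nearest is B
Tally — B:5, C:1, E:2. B captures the most (5).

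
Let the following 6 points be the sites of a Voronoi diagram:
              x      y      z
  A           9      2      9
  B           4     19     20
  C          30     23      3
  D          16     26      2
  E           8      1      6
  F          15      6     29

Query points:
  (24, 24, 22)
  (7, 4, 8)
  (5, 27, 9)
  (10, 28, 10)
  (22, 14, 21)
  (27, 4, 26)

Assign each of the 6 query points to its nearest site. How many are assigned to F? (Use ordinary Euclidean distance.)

2

(24, 24, 22) — d² to each: A:878, B:429, C:398, D:468, E:1041, F:454 → nearest is C
(7, 4, 8) — d² to each: A:9, B:378, C:915, D:601, E:14, F:509 → nearest is A
(5, 27, 9) — d² to each: A:641, B:186, C:677, D:171, E:694, F:941 → nearest is D
(10, 28, 10) — d² to each: A:678, B:217, C:474, D:104, E:749, F:870 → nearest is D
(22, 14, 21) — d² to each: A:457, B:350, C:469, D:541, E:590, F:177 → nearest is F
(27, 4, 26) — d² to each: A:617, B:790, C:899, D:1181, E:770, F:157 → nearest is F
2 of the 6 points have F as nearest.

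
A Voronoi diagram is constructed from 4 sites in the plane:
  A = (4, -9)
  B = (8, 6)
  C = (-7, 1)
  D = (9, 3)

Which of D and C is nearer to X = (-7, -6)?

C

Compare squared distances:
|XD|² = (-7−9)² + (-6−3)² = 256 + 81 = 337
|XC|² = (-7−(-7))² + (-6−1)² = 0 + 49 = 49
337 > 49, so C is closer.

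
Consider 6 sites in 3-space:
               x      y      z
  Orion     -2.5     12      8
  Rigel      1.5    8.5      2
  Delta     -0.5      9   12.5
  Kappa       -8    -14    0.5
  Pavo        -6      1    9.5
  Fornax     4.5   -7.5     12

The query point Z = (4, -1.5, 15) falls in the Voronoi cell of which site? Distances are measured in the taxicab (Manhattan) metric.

d(Z, Orion) = |4−(-2.5)| + |-1.5−12| + |15−8| = 6.5 + 13.5 + 7 = 27
d(Z, Rigel) = |4−1.5| + |-1.5−8.5| + |15−2| = 2.5 + 10 + 13 = 25.5
d(Z, Delta) = |4−(-0.5)| + |-1.5−9| + |15−12.5| = 4.5 + 10.5 + 2.5 = 17.5
d(Z, Kappa) = |4−(-8)| + |-1.5−(-14)| + |15−0.5| = 12 + 12.5 + 14.5 = 39
d(Z, Pavo) = |4−(-6)| + |-1.5−1| + |15−9.5| = 10 + 2.5 + 5.5 = 18
d(Z, Fornax) = |4−4.5| + |-1.5−(-7.5)| + |15−12| = 0.5 + 6 + 3 = 9.5
Minimum is at Fornax.

Fornax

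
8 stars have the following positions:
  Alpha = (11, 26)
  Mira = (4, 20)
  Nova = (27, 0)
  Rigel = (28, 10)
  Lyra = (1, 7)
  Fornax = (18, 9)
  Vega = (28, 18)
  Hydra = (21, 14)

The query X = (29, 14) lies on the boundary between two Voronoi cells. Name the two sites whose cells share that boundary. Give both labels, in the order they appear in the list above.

Squared distances from X to each site:
d²(X, Alpha) = 324 + 144 = 468
d²(X, Mira) = 625 + 36 = 661
d²(X, Nova) = 4 + 196 = 200
d²(X, Rigel) = 1 + 16 = 17
d²(X, Lyra) = 784 + 49 = 833
d²(X, Fornax) = 121 + 25 = 146
d²(X, Vega) = 1 + 16 = 17
d²(X, Hydra) = 64 + 0 = 64
X is equidistant from Rigel and Vega (both at squared distance 17), and every other site is strictly farther — so X lies on the Rigel–Vega Voronoi edge.

Rigel and Vega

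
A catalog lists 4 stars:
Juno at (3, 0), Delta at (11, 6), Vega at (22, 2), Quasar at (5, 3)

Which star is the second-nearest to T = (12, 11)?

Quasar

Compare squared distances (the ordering matches that of the actual distances):
d²(T, Juno) = (12−3)² + (11−0)² = 81 + 121 = 202
d²(T, Delta) = (12−11)² + (11−6)² = 1 + 25 = 26
d²(T, Vega) = (12−22)² + (11−2)² = 100 + 81 = 181
d²(T, Quasar) = (12−5)² + (11−3)² = 49 + 64 = 113
Sorted ascending: Delta, Quasar, Vega, … — the second-nearest is Quasar.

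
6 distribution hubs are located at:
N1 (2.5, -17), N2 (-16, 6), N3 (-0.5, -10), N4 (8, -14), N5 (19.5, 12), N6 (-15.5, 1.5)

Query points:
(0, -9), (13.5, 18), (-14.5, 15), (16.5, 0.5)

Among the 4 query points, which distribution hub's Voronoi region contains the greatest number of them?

N5

(0, -9) — d² to each: N1:70.25, N2:481, N3:1.25, N4:89, N5:821.25, N6:350.5 → nearest is N3
(13.5, 18) — d² to each: N1:1346, N2:1014.25, N3:980, N4:1054.25, N5:72, N6:1113.25 → nearest is N5
(-14.5, 15) — d² to each: N1:1313, N2:83.25, N3:821, N4:1347.25, N5:1165, N6:183.25 → nearest is N2
(16.5, 0.5) — d² to each: N1:502.25, N2:1086.5, N3:399.25, N4:282.5, N5:141.25, N6:1025 → nearest is N5
Tally — N2:1, N3:1, N5:2. N5 captures the most (2).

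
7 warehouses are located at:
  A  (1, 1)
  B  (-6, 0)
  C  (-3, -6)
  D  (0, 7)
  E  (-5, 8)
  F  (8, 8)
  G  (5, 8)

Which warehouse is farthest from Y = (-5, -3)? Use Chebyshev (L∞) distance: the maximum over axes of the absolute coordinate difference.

d(Y,A) = max(6, 4) = 6
d(Y,B) = max(1, 3) = 3
d(Y,C) = max(2, 3) = 3
d(Y,D) = max(5, 10) = 10
d(Y,E) = max(0, 11) = 11
d(Y,F) = max(13, 11) = 13
d(Y,G) = max(10, 11) = 11
The largest is to F.

F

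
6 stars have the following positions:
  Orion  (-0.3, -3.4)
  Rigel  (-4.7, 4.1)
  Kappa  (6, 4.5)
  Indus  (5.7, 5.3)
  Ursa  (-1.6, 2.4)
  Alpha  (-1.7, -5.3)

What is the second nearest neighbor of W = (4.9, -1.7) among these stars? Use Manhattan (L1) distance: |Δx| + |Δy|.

d(W, Orion) = |4.9−(-0.3)| + |-1.7−(-3.4)| = 5.2 + 1.7 = 6.9
d(W, Rigel) = |4.9−(-4.7)| + |-1.7−4.1| = 9.6 + 5.8 = 15.4
d(W, Kappa) = |4.9−6| + |-1.7−4.5| = 1.1 + 6.2 = 7.3
d(W, Indus) = |4.9−5.7| + |-1.7−5.3| = 0.8 + 7 = 7.8
d(W, Ursa) = |4.9−(-1.6)| + |-1.7−2.4| = 6.5 + 4.1 = 10.6
d(W, Alpha) = |4.9−(-1.7)| + |-1.7−(-5.3)| = 6.6 + 3.6 = 10.2
Sorted ascending: Orion, Kappa, Indus, … — the second-nearest is Kappa.

Kappa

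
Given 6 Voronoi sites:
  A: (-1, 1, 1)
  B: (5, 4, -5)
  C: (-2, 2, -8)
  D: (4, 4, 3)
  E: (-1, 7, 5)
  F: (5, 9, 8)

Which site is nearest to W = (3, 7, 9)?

F

Since √ is increasing, it suffices to compare squared distances:
|WA|² = 16 + 36 + 64 = 116
|WB|² = 4 + 9 + 196 = 209
|WC|² = 25 + 25 + 289 = 339
|WD|² = 1 + 9 + 36 = 46
|WE|² = 16 + 0 + 16 = 32
|WF|² = 4 + 4 + 1 = 9
The smallest is to F, so W lies in the Voronoi region of F.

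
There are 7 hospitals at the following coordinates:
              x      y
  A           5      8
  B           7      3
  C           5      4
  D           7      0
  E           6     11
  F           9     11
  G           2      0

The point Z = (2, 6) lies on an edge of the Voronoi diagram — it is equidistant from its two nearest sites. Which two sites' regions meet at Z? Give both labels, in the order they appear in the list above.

Squared distances from Z to each site:
|ZA|² = (2−5)² + (6−8)² = 9 + 4 = 13
|ZB|² = (2−7)² + (6−3)² = 25 + 9 = 34
|ZC|² = (2−5)² + (6−4)² = 9 + 4 = 13
|ZD|² = (2−7)² + (6−0)² = 25 + 36 = 61
|ZE|² = (2−6)² + (6−11)² = 16 + 25 = 41
|ZF|² = (2−9)² + (6−11)² = 49 + 25 = 74
|ZG|² = (2−2)² + (6−0)² = 0 + 36 = 36
Z is equidistant from A and C (both at squared distance 13), and every other site is strictly farther — so Z lies on the A–C Voronoi edge.

A and C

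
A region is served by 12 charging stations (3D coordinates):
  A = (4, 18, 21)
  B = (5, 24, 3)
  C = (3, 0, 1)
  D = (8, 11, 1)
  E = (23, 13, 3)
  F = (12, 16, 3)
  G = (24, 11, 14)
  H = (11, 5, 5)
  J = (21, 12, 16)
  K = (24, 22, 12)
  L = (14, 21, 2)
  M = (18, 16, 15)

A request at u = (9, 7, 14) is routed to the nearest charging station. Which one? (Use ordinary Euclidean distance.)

Squared Euclidean distances:
|uA|² = 25 + 121 + 49 = 195
|uB|² = 16 + 289 + 121 = 426
|uC|² = 36 + 49 + 169 = 254
|uD|² = 1 + 16 + 169 = 186
|uE|² = 196 + 36 + 121 = 353
|uF|² = 9 + 81 + 121 = 211
|uG|² = 225 + 16 + 0 = 241
|uH|² = 4 + 4 + 81 = 89
|uJ|² = 144 + 25 + 4 = 173
|uK|² = 225 + 225 + 4 = 454
|uL|² = 25 + 196 + 144 = 365
|uM|² = 81 + 81 + 1 = 163
H is nearest.

H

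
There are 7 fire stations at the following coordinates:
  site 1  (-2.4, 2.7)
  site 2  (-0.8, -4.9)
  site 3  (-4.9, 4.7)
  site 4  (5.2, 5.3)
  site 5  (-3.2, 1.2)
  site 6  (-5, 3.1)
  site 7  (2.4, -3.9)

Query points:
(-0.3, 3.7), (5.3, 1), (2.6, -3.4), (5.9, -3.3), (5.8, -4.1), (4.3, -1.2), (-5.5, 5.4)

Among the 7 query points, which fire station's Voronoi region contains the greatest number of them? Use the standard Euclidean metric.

site 7

(-0.3, 3.7) — d² to each: site 1:5.41, site 2:74.21, site 3:22.16, site 4:32.81, site 5:14.66, site 6:22.45, site 7:65.05 → nearest is site 1
(5.3, 1) — d² to each: site 1:62.18, site 2:72.02, site 3:117.73, site 4:18.5, site 5:72.29, site 6:110.5, site 7:32.42 → nearest is site 4
(2.6, -3.4) — d² to each: site 1:62.21, site 2:13.81, site 3:121.86, site 4:82.45, site 5:54.8, site 6:100.01, site 7:0.29 → nearest is site 7
(5.9, -3.3) — d² to each: site 1:104.89, site 2:47.45, site 3:180.64, site 4:74.45, site 5:103.06, site 6:159.77, site 7:12.61 → nearest is site 7
(5.8, -4.1) — d² to each: site 1:113.48, site 2:44.2, site 3:191.93, site 4:88.72, site 5:109.09, site 6:168.48, site 7:11.6 → nearest is site 7
(4.3, -1.2) — d² to each: site 1:60.1, site 2:39.7, site 3:119.45, site 4:43.06, site 5:62.01, site 6:104.98, site 7:10.9 → nearest is site 7
(-5.5, 5.4) — d² to each: site 1:16.9, site 2:128.18, site 3:0.85, site 4:114.5, site 5:22.93, site 6:5.54, site 7:148.9 → nearest is site 3
Tally — site 1:1, site 3:1, site 4:1, site 7:4. site 7 captures the most (4).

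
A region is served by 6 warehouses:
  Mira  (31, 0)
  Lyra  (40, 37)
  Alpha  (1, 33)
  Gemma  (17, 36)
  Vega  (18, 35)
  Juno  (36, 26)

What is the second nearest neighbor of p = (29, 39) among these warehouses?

Vega

Squared Euclidean distances:
d²(p, Mira) = (29−31)² + (39−0)² = 4 + 1521 = 1525
d²(p, Lyra) = (29−40)² + (39−37)² = 121 + 4 = 125
d²(p, Alpha) = (29−1)² + (39−33)² = 784 + 36 = 820
d²(p, Gemma) = (29−17)² + (39−36)² = 144 + 9 = 153
d²(p, Vega) = (29−18)² + (39−35)² = 121 + 16 = 137
d²(p, Juno) = (29−36)² + (39−26)² = 49 + 169 = 218
Sorted ascending: Lyra, Vega, Gemma, … — the second-nearest is Vega.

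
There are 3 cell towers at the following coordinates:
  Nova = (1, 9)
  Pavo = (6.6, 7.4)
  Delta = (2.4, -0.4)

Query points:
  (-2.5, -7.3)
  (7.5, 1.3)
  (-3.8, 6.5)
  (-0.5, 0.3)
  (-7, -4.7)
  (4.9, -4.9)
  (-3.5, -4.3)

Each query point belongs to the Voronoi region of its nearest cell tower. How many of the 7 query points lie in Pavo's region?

0

(-2.5, -7.3) — d² to each: Nova:277.94, Pavo:298.9, Delta:71.62 → nearest is Delta
(7.5, 1.3) — d² to each: Nova:101.54, Pavo:38.02, Delta:28.9 → nearest is Delta
(-3.8, 6.5) — d² to each: Nova:29.29, Pavo:108.97, Delta:86.05 → nearest is Nova
(-0.5, 0.3) — d² to each: Nova:77.94, Pavo:100.82, Delta:8.9 → nearest is Delta
(-7, -4.7) — d² to each: Nova:251.69, Pavo:331.37, Delta:106.85 → nearest is Delta
(4.9, -4.9) — d² to each: Nova:208.42, Pavo:154.18, Delta:26.5 → nearest is Delta
(-3.5, -4.3) — d² to each: Nova:197.14, Pavo:238.9, Delta:50.02 → nearest is Delta
0 of the 7 points have Pavo as nearest.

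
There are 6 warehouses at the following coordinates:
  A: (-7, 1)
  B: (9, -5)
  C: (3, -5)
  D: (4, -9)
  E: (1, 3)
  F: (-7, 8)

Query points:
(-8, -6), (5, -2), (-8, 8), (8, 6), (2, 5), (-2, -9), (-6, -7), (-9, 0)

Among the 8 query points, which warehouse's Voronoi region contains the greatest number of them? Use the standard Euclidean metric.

A

(-8, -6) — d² to each: A:50, B:290, C:122, D:153, E:162, F:197 → nearest is A
(5, -2) — d² to each: A:153, B:25, C:13, D:50, E:41, F:244 → nearest is C
(-8, 8) — d² to each: A:50, B:458, C:290, D:433, E:106, F:1 → nearest is F
(8, 6) — d² to each: A:250, B:122, C:146, D:241, E:58, F:229 → nearest is E
(2, 5) — d² to each: A:97, B:149, C:101, D:200, E:5, F:90 → nearest is E
(-2, -9) — d² to each: A:125, B:137, C:41, D:36, E:153, F:314 → nearest is D
(-6, -7) — d² to each: A:65, B:229, C:85, D:104, E:149, F:226 → nearest is A
(-9, 0) — d² to each: A:5, B:349, C:169, D:250, E:109, F:68 → nearest is A
Tally — A:3, C:1, D:1, E:2, F:1. A captures the most (3).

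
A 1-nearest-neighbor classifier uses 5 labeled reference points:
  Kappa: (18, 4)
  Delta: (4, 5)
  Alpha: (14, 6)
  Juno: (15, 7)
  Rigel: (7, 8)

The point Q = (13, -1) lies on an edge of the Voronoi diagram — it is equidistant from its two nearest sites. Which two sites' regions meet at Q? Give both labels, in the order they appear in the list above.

Kappa and Alpha

Squared distances from Q to each site:
d²(Q, Kappa) = (13−18)² + (-1−4)² = 25 + 25 = 50
d²(Q, Delta) = (13−4)² + (-1−5)² = 81 + 36 = 117
d²(Q, Alpha) = (13−14)² + (-1−6)² = 1 + 49 = 50
d²(Q, Juno) = (13−15)² + (-1−7)² = 4 + 64 = 68
d²(Q, Rigel) = (13−7)² + (-1−8)² = 36 + 81 = 117
Q is equidistant from Kappa and Alpha (both at squared distance 50), and every other site is strictly farther — so Q lies on the Kappa–Alpha Voronoi edge.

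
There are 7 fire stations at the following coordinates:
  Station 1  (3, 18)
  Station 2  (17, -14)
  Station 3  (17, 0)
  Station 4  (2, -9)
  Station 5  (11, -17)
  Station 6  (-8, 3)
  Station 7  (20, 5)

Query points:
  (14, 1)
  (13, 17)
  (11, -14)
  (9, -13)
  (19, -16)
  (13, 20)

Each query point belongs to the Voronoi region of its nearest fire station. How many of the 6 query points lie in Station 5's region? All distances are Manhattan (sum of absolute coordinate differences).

(14, 1) — d to each: Station 1:28, Station 2:18, Station 3:4, Station 4:22, Station 5:21, Station 6:24, Station 7:10 → nearest is Station 3
(13, 17) — d to each: Station 1:11, Station 2:35, Station 3:21, Station 4:37, Station 5:36, Station 6:35, Station 7:19 → nearest is Station 1
(11, -14) — d to each: Station 1:40, Station 2:6, Station 3:20, Station 4:14, Station 5:3, Station 6:36, Station 7:28 → nearest is Station 5
(9, -13) — d to each: Station 1:37, Station 2:9, Station 3:21, Station 4:11, Station 5:6, Station 6:33, Station 7:29 → nearest is Station 5
(19, -16) — d to each: Station 1:50, Station 2:4, Station 3:18, Station 4:24, Station 5:9, Station 6:46, Station 7:22 → nearest is Station 2
(13, 20) — d to each: Station 1:12, Station 2:38, Station 3:24, Station 4:40, Station 5:39, Station 6:38, Station 7:22 → nearest is Station 1
2 of the 6 points have Station 5 as nearest.

2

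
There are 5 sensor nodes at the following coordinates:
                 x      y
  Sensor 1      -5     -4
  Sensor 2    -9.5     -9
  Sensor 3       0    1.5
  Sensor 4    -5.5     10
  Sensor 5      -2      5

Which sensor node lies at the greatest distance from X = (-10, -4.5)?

Sensor 4

Squared Euclidean distances:
d²(X, Sensor 1) = (-10−(-5))² + (-4.5−(-4))² = 25 + 0.25 = 25.25
d²(X, Sensor 2) = (-10−(-9.5))² + (-4.5−(-9))² = 0.25 + 20.25 = 20.5
d²(X, Sensor 3) = (-10−0)² + (-4.5−1.5)² = 100 + 36 = 136
d²(X, Sensor 4) = (-10−(-5.5))² + (-4.5−10)² = 20.25 + 210.25 = 230.5
d²(X, Sensor 5) = (-10−(-2))² + (-4.5−5)² = 64 + 90.25 = 154.25
The largest is to Sensor 4.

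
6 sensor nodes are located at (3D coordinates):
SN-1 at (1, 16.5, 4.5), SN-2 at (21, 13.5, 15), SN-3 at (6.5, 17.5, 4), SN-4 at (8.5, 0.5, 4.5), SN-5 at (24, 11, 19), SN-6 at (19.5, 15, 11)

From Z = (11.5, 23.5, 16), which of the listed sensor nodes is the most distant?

SN-4

Squared Euclidean distances:
d²(Z, SN-1) = (11.5−1)² + (23.5−16.5)² + (16−4.5)² = 110.25 + 49 + 132.25 = 291.5
d²(Z, SN-2) = (11.5−21)² + (23.5−13.5)² + (16−15)² = 90.25 + 100 + 1 = 191.25
d²(Z, SN-3) = (11.5−6.5)² + (23.5−17.5)² + (16−4)² = 25 + 36 + 144 = 205
d²(Z, SN-4) = (11.5−8.5)² + (23.5−0.5)² + (16−4.5)² = 9 + 529 + 132.25 = 670.25
d²(Z, SN-5) = (11.5−24)² + (23.5−11)² + (16−19)² = 156.25 + 156.25 + 9 = 321.5
d²(Z, SN-6) = (11.5−19.5)² + (23.5−15)² + (16−11)² = 64 + 72.25 + 25 = 161.25
The largest is to SN-4.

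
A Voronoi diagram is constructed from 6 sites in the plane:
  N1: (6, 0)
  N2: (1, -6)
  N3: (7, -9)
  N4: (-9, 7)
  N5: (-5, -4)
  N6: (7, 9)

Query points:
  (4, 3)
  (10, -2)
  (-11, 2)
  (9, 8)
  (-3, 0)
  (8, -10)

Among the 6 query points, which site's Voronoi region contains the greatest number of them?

(4, 3) — d² to each: N1:13, N2:90, N3:153, N4:185, N5:130, N6:45 → nearest is N1
(10, -2) — d² to each: N1:20, N2:97, N3:58, N4:442, N5:229, N6:130 → nearest is N1
(-11, 2) — d² to each: N1:293, N2:208, N3:445, N4:29, N5:72, N6:373 → nearest is N4
(9, 8) — d² to each: N1:73, N2:260, N3:293, N4:325, N5:340, N6:5 → nearest is N6
(-3, 0) — d² to each: N1:81, N2:52, N3:181, N4:85, N5:20, N6:181 → nearest is N5
(8, -10) — d² to each: N1:104, N2:65, N3:2, N4:578, N5:205, N6:362 → nearest is N3
Tally — N1:2, N3:1, N4:1, N5:1, N6:1. N1 captures the most (2).

N1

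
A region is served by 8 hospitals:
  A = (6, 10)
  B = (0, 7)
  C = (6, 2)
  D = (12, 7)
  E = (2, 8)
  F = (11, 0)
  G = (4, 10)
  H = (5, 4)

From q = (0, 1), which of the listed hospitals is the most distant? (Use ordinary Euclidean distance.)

Squared Euclidean distances:
|qA|² = 36 + 81 = 117
|qB|² = 0 + 36 = 36
|qC|² = 36 + 1 = 37
|qD|² = 144 + 36 = 180
|qE|² = 4 + 49 = 53
|qF|² = 121 + 1 = 122
|qG|² = 16 + 81 = 97
|qH|² = 25 + 9 = 34
The largest is to D.

D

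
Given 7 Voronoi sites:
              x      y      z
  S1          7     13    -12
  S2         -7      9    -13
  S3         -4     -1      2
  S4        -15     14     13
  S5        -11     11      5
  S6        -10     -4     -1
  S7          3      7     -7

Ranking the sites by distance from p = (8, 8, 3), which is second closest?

S3

Squared Euclidean distances:
|pS1|² = (8−7)² + (8−13)² + (3−(-12))² = 1 + 25 + 225 = 251
|pS2|² = (8−(-7))² + (8−9)² + (3−(-13))² = 225 + 1 + 256 = 482
|pS3|² = (8−(-4))² + (8−(-1))² + (3−2)² = 144 + 81 + 1 = 226
|pS4|² = (8−(-15))² + (8−14)² + (3−13)² = 529 + 36 + 100 = 665
|pS5|² = (8−(-11))² + (8−11)² + (3−5)² = 361 + 9 + 4 = 374
|pS6|² = (8−(-10))² + (8−(-4))² + (3−(-1))² = 324 + 144 + 16 = 484
|pS7|² = (8−3)² + (8−7)² + (3−(-7))² = 25 + 1 + 100 = 126
Sorted ascending: S7, S3, S1, … — the second-nearest is S3.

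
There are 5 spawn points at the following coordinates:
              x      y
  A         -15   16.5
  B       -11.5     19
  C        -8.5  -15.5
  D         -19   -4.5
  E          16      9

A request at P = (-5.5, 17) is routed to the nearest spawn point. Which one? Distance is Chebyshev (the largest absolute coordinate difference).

d(P,A) = max(9.5, 0.5) = 9.5
d(P,B) = max(6, 2) = 6
d(P,C) = max(3, 32.5) = 32.5
d(P,D) = max(13.5, 21.5) = 21.5
d(P,E) = max(21.5, 8) = 21.5
The smallest is to B, so P lies in the Voronoi region of B.

B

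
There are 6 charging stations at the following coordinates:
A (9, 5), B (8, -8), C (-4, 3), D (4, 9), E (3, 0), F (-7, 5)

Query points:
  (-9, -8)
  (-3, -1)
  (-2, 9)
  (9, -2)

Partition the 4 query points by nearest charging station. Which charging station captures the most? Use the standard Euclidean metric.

(-9, -8) — d² to each: A:493, B:289, C:146, D:458, E:208, F:173 → nearest is C
(-3, -1) — d² to each: A:180, B:170, C:17, D:149, E:37, F:52 → nearest is C
(-2, 9) — d² to each: A:137, B:389, C:40, D:36, E:106, F:41 → nearest is D
(9, -2) — d² to each: A:49, B:37, C:194, D:146, E:40, F:305 → nearest is B
Tally — B:1, C:2, D:1. C captures the most (2).

C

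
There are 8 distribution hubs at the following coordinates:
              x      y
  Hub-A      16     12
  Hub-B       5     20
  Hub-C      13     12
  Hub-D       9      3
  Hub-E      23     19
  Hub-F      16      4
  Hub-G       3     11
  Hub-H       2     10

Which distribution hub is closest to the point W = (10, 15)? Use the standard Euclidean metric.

Compare squared distances (the ordering matches that of the actual distances):
d²(W, Hub-A) = (10−16)² + (15−12)² = 36 + 9 = 45
d²(W, Hub-B) = (10−5)² + (15−20)² = 25 + 25 = 50
d²(W, Hub-C) = (10−13)² + (15−12)² = 9 + 9 = 18
d²(W, Hub-D) = (10−9)² + (15−3)² = 1 + 144 = 145
d²(W, Hub-E) = (10−23)² + (15−19)² = 169 + 16 = 185
d²(W, Hub-F) = (10−16)² + (15−4)² = 36 + 121 = 157
d²(W, Hub-G) = (10−3)² + (15−11)² = 49 + 16 = 65
d²(W, Hub-H) = (10−2)² + (15−10)² = 64 + 25 = 89
The smallest is to Hub-C, so W lies in the Voronoi region of Hub-C.

Hub-C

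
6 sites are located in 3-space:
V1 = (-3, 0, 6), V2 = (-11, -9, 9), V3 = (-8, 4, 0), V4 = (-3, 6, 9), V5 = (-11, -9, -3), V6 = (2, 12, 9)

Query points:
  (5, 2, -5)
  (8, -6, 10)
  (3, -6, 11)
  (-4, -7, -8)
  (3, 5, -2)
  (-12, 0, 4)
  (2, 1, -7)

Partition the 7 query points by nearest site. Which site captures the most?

V1

(5, 2, -5) — d² to each: V1:189, V2:573, V3:198, V4:276, V5:381, V6:305 → nearest is V1
(8, -6, 10) — d² to each: V1:173, V2:371, V3:456, V4:266, V5:539, V6:361 → nearest is V1
(3, -6, 11) — d² to each: V1:97, V2:209, V3:342, V4:184, V5:401, V6:329 → nearest is V1
(-4, -7, -8) — d² to each: V1:246, V2:342, V3:201, V4:459, V5:78, V6:686 → nearest is V5
(3, 5, -2) — d² to each: V1:125, V2:513, V3:126, V4:158, V5:393, V6:171 → nearest is V1
(-12, 0, 4) — d² to each: V1:85, V2:107, V3:48, V4:142, V5:131, V6:365 → nearest is V3
(2, 1, -7) — d² to each: V1:195, V2:525, V3:158, V4:306, V5:285, V6:377 → nearest is V3
Tally — V1:4, V3:2, V5:1. V1 captures the most (4).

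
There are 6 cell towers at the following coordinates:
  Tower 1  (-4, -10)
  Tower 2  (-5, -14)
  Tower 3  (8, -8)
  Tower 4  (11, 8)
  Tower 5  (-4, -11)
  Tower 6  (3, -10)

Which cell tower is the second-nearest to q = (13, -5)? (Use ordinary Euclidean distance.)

Tower 6

Squared Euclidean distances:
d²(q, Tower 1) = (13−(-4))² + (-5−(-10))² = 289 + 25 = 314
d²(q, Tower 2) = (13−(-5))² + (-5−(-14))² = 324 + 81 = 405
d²(q, Tower 3) = (13−8)² + (-5−(-8))² = 25 + 9 = 34
d²(q, Tower 4) = (13−11)² + (-5−8)² = 4 + 169 = 173
d²(q, Tower 5) = (13−(-4))² + (-5−(-11))² = 289 + 36 = 325
d²(q, Tower 6) = (13−3)² + (-5−(-10))² = 100 + 25 = 125
Sorted ascending: Tower 3, Tower 6, Tower 4, … — the second-nearest is Tower 6.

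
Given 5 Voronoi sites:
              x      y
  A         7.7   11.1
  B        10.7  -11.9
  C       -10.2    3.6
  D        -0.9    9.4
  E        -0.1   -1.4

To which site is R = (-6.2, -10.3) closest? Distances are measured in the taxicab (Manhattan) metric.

E

d(R,A) = 13.9 + 21.4 = 35.3
d(R,B) = 16.9 + 1.6 = 18.5
d(R,C) = 4 + 13.9 = 17.9
d(R,D) = 5.3 + 19.7 = 25
d(R,E) = 6.1 + 8.9 = 15
Minimum is at E.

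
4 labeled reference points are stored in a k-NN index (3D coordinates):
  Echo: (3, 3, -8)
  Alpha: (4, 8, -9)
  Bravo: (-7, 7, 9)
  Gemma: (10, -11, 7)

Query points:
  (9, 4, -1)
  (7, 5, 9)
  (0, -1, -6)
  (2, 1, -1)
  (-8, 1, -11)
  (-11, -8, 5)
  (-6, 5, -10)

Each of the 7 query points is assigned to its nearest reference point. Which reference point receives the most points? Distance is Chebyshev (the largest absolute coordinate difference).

(9, 4, -1) — d to each: Echo:7, Alpha:8, Bravo:16, Gemma:15 → nearest is Echo
(7, 5, 9) — d to each: Echo:17, Alpha:18, Bravo:14, Gemma:16 → nearest is Bravo
(0, -1, -6) — d to each: Echo:4, Alpha:9, Bravo:15, Gemma:13 → nearest is Echo
(2, 1, -1) — d to each: Echo:7, Alpha:8, Bravo:10, Gemma:12 → nearest is Echo
(-8, 1, -11) — d to each: Echo:11, Alpha:12, Bravo:20, Gemma:18 → nearest is Echo
(-11, -8, 5) — d to each: Echo:14, Alpha:16, Bravo:15, Gemma:21 → nearest is Echo
(-6, 5, -10) — d to each: Echo:9, Alpha:10, Bravo:19, Gemma:17 → nearest is Echo
Tally — Echo:6, Bravo:1. Echo captures the most (6).

Echo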